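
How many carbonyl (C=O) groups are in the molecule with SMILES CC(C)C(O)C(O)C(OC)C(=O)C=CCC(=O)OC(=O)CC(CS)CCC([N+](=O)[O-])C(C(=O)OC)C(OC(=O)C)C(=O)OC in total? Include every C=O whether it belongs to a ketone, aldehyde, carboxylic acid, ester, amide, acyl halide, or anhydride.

CO: ketone, 1 C=O (running total 1).
CH2CO-O-COCH2: anhydride, 2 C=O (running total 3).
CH(COOCH3): ester, 1 C=O (running total 4).
CH(OCOCH3): ester, 1 C=O (running total 5).
COOCH3: ester, 1 C=O (running total 6).

6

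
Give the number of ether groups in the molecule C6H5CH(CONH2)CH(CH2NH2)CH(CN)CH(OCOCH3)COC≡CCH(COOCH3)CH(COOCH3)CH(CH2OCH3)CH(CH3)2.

1

C6H5– phenyl ring → arene.
pendant –CONH2: carbonyl C bonded to C and N → amide.
pendant –CH2NH2: N on sp³ C, no adjacent C=O → amine.
pendant –C≡N: nitrile.
pendant –OC(=O)CH3: an acyloxy group → ester.
–C(=O)– with carbon on both sides → ketone.
C≡C triple bond → alkyne.
pendant –COOCH3: carbonyl C bonded to C and –OCH3 → ester.
pendant –COOCH3: carbonyl C bonded to C and –OCH3 → ester.
pendant –CH2OCH3: C–O–C linkage → ether.
Ether appears at: CH(CH2OCH3) → 1.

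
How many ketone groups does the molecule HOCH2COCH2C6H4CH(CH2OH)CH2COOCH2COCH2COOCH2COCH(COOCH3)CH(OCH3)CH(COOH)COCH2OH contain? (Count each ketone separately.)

4

HO– on an sp³ carbon → alcohol.
–C(=O)– with carbon on both sides → ketone.
para-disubstituted benzene ring → arene.
pendant –CH2OH on an sp³ backbone C → alcohol.
–C(=O)–O–C with C on the carbonyl side → ester.
–C(=O)– with carbon on both sides → ketone.
–C(=O)–O–C with C on the carbonyl side → ester.
–C(=O)– with carbon on both sides → ketone.
pendant –COOCH3: carbonyl C bonded to C and –OCH3 → ester.
pendant –OCH3: C–O–C with sp³ C, no adjacent C=O → ether.
pendant –COOH: carbonyl C bonded to C and –OH → carboxylic acid.
–C(=O)– with carbon on both sides → ketone.
–OH on an sp³ carbon → alcohol.
Ketone appears at: CO, CO, CO, CO → 4.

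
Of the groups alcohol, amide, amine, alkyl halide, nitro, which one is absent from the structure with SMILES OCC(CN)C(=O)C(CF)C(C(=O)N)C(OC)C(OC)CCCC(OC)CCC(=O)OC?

amine: present (CH(CH2NH2) — pendant –CH2NH2: N on sp³ C, no adjacent C=O → amine).
alcohol: present (HOCH2 — HO– on an sp³ carbon → alcohol).
alkyl halide: present (CH(CH2F) — pendant –CH2X: halogen on sp³ carbon → alkyl halide).
amide: present (CH(CONH2) — pendant –CONH2: carbonyl C bonded to C and N → amide).
nitro: no segment matches this pattern.

nitro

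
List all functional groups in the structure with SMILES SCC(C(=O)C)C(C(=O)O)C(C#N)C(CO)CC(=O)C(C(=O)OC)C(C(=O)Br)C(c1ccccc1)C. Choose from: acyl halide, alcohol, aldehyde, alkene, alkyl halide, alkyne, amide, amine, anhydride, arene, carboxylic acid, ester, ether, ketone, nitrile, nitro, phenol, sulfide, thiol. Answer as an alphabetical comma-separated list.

acyl halide, alcohol, arene, carboxylic acid, ester, ketone, nitrile, thiol

–SH on an sp³ carbon → thiol.
pendant –COCH3: carbonyl C bonded to two carbons → ketone.
pendant –COOH: carbonyl C bonded to C and –OH → carboxylic acid.
pendant –C≡N: nitrile.
pendant –CH2OH on an sp³ backbone C → alcohol.
–C(=O)– with carbon on both sides → ketone.
pendant –COOCH3: carbonyl C bonded to C and –OCH3 → ester.
pendant –C(=O)X: carbonyl C bonded to C and halogen → acyl halide.
pendant –C6H5: benzene ring → arene.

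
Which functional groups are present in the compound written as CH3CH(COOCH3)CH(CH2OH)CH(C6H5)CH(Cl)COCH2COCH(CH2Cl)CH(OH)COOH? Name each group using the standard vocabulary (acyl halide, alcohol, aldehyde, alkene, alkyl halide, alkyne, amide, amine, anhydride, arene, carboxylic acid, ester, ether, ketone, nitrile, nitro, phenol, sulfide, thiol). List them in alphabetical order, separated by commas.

alcohol, alkyl halide, arene, carboxylic acid, ester, ketone

pendant –COOCH3: carbonyl C bonded to C and –OCH3 → ester.
pendant –CH2OH on an sp³ backbone C → alcohol.
pendant –C6H5: benzene ring → arene.
halogen on an sp³ carbon → alkyl halide.
–C(=O)– with carbon on both sides → ketone.
–C(=O)– with carbon on both sides → ketone.
pendant –CH2X: halogen on sp³ carbon → alkyl halide.
–OH on an sp³ carbon → alcohol (secondary).
–COOH: carbonyl C bonded to –OH and C → carboxylic acid (the –OH is not a separate alcohol).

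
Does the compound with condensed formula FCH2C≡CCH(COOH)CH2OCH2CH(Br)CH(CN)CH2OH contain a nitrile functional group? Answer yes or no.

yes

Taking each segment in turn:
  FCH2: halogen on an sp³ carbon → alkyl halide.
  C≡C: C≡C triple bond → alkyne.
  CH(COOH): pendant –COOH: carbonyl C bonded to C and –OH → carboxylic acid.
  CH2OCH2: C–O–C with sp³ carbons on both sides and no adjacent C=O → ether.
  CH(Br): halogen on an sp³ carbon → alkyl halide.
  CH(CN): pendant –C≡N: nitrile.
  CH2OH: –OH on an sp³ carbon → alcohol.
The CH(CN) segment supplies the nitrile: pendant –C≡N: nitrile.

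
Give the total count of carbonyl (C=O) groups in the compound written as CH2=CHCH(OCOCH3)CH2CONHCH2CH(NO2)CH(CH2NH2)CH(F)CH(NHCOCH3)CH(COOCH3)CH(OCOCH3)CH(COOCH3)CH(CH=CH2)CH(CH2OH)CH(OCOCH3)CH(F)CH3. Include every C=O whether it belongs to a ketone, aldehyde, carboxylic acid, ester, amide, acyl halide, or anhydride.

CH(OCOCH3): ester, 1 C=O (running total 1).
CH2CONHCH2: amide, 1 C=O (running total 2).
CH(NHCOCH3): amide, 1 C=O (running total 3).
CH(COOCH3): ester, 1 C=O (running total 4).
CH(OCOCH3): ester, 1 C=O (running total 5).
CH(COOCH3): ester, 1 C=O (running total 6).
CH(OCOCH3): ester, 1 C=O (running total 7).

7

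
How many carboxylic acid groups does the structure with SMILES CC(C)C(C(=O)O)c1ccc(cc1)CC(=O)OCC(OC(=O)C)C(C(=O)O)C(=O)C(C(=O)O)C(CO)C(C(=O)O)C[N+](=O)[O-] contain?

Reading the structure from left to right:
  CH(COOH): pendant –COOH: carbonyl C bonded to C and –OH → carboxylic acid.
  C6H4: para-disubstituted benzene ring → arene.
  CH2COOCH2: –C(=O)–O–C with C on the carbonyl side → ester.
  CH(OCOCH3): pendant –OC(=O)CH3: an acyloxy group → ester.
  CH(COOH): pendant –COOH: carbonyl C bonded to C and –OH → carboxylic acid.
  CO: –C(=O)– with carbon on both sides → ketone.
  CH(COOH): pendant –COOH: carbonyl C bonded to C and –OH → carboxylic acid.
  CH(CH2OH): pendant –CH2OH on an sp³ backbone C → alcohol.
  CH(COOH): pendant –COOH: carbonyl C bonded to C and –OH → carboxylic acid.
  CH2NO2: –NO2 on carbon → nitro group.
Carboxylic acid appears at: CH(COOH), CH(COOH), CH(COOH), CH(COOH) → 4.

4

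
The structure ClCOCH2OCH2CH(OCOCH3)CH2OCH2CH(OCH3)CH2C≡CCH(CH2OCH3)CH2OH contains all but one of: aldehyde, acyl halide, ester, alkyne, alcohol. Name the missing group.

acyl halide: present (ClCO — –C(=O)Cl: carbonyl C bonded to C and to a halogen → acyl halide (not alkyl halide)).
alkyne: present (C≡C — C≡C triple bond → alkyne).
ester: present (CH(OCOCH3) — pendant –OC(=O)CH3: an acyloxy group → ester).
alcohol: present (CH2OH — –OH on an sp³ carbon → alcohol).
aldehyde: no segment matches this pattern.

aldehyde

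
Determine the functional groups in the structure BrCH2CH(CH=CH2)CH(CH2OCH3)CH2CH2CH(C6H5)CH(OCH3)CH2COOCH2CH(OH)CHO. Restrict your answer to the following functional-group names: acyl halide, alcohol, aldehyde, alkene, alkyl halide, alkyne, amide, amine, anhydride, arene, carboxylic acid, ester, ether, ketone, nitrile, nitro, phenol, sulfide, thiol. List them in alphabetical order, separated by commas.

alcohol, aldehyde, alkene, alkyl halide, arene, ester, ether

Taking each segment in turn:
  BrCH2: halogen on an sp³ carbon → alkyl halide.
  CH(CH=CH2): pendant –CH=CH2: C=C double bond → alkene.
  CH(CH2OCH3): pendant –CH2OCH3: C–O–C linkage → ether.
  CH(C6H5): pendant –C6H5: benzene ring → arene.
  CH(OCH3): pendant –OCH3: C–O–C with sp³ C, no adjacent C=O → ether.
  CH2COOCH2: –C(=O)–O–C with C on the carbonyl side → ester.
  CH(OH): –OH on an sp³ carbon → alcohol (secondary).
  CHO: terminal –CHO: carbonyl C bonded to H and C → aldehyde.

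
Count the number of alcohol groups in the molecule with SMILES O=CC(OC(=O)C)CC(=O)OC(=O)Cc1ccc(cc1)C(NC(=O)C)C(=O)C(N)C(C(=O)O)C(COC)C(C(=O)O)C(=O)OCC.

0

Taking each segment in turn:
  OHC: terminal –CHO: carbonyl C bonded to H and C → aldehyde.
  CH(OCOCH3): pendant –OC(=O)CH3: an acyloxy group → ester.
  CH2CO-O-COCH2: two acyl groups sharing one oxygen, –C(=O)–O–C(=O)– → anhydride.
  C6H4: para-disubstituted benzene ring → arene.
  CH(NHCOCH3): pendant –NHC(=O)CH3: N bonded to a carbonyl → amide (not amine).
  CO: –C(=O)– with carbon on both sides → ketone.
  CH(NH2): –NH2 on an sp³ carbon with no adjacent C=O → amine.
  CH(COOH): pendant –COOH: carbonyl C bonded to C and –OH → carboxylic acid.
  CH(CH2OCH3): pendant –CH2OCH3: C–O–C linkage → ether.
  CH(COOH): pendant –COOH: carbonyl C bonded to C and –OH → carboxylic acid.
  COOCH2CH3: –C(=O)OCH2CH3: carbonyl C bonded to C and to –OEt → ester.
No segment is a alcohol: OHC is aldehyde, not alcohol; CO is ketone, not alcohol; CH(COOH) is carboxylic acid, not alcohol. → 0.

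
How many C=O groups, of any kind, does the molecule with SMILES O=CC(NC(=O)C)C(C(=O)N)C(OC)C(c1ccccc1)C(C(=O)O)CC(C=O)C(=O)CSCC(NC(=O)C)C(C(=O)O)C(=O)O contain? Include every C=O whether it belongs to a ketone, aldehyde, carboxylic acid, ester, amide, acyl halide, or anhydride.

9

OHC: aldehyde, 1 C=O (running total 1).
CH(NHCOCH3): amide, 1 C=O (running total 2).
CH(CONH2): amide, 1 C=O (running total 3).
CH(COOH): carboxylic acid, 1 C=O (running total 4).
CH(CHO): aldehyde, 1 C=O (running total 5).
CO: ketone, 1 C=O (running total 6).
CH(NHCOCH3): amide, 1 C=O (running total 7).
CH(COOH): carboxylic acid, 1 C=O (running total 8).
COOH: carboxylic acid, 1 C=O (running total 9).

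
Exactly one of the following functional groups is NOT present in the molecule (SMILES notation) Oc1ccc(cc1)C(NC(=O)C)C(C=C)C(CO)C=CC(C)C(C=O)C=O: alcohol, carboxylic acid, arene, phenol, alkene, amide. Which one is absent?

amide: present (CH(NHCOCH3) — pendant –NHC(=O)CH3: N bonded to a carbonyl → amide (not amine)).
arene: present (HOC6H4 — –OH attached directly to an aromatic ring → phenol (not alcohol); the ring itself is an arene).
phenol: present (HOC6H4 — –OH attached directly to an aromatic ring → phenol (not alcohol); the ring itself is an arene).
alkene: present (CH(CH=CH2) — pendant –CH=CH2: C=C double bond → alkene).
alcohol: present (CH(CH2OH) — pendant –CH2OH on an sp³ backbone C → alcohol).
carboxylic acid: absent. In CH(NHCOCH3), the carbonyl is bonded to nitrogen, not to –OH; that is an amide.

carboxylic acid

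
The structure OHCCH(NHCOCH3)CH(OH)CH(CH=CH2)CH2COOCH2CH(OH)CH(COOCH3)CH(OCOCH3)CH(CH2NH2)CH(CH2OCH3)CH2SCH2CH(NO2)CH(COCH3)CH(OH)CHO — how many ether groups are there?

1

terminal –CHO: carbonyl C bonded to H and C → aldehyde.
pendant –NHC(=O)CH3: N bonded to a carbonyl → amide (not amine).
–OH on an sp³ carbon → alcohol (secondary).
pendant –CH=CH2: C=C double bond → alkene.
–C(=O)–O–C with C on the carbonyl side → ester.
–OH on an sp³ carbon → alcohol (secondary).
pendant –COOCH3: carbonyl C bonded to C and –OCH3 → ester.
pendant –OC(=O)CH3: an acyloxy group → ester.
pendant –CH2NH2: N on sp³ C, no adjacent C=O → amine.
pendant –CH2OCH3: C–O–C linkage → ether.
C–S–C linkage → sulfide (thioether).
–NO2 on an sp³ carbon → nitro (the N=O is not a carbonyl).
pendant –COCH3: carbonyl C bonded to two carbons → ketone.
–OH on an sp³ carbon → alcohol (secondary).
terminal –CHO: carbonyl C bonded to H and C → aldehyde.
Ether appears at: CH(CH2OCH3) → 1.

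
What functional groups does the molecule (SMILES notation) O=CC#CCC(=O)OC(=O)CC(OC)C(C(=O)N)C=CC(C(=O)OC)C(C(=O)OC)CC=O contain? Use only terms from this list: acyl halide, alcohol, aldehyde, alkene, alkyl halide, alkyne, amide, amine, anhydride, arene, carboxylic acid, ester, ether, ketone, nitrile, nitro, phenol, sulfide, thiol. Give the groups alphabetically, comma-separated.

Taking each segment in turn:
  OHC: terminal –CHO: carbonyl C bonded to H and C → aldehyde.
  C≡C: C≡C triple bond → alkyne.
  CH2CO-O-COCH2: two acyl groups sharing one oxygen, –C(=O)–O–C(=O)– → anhydride.
  CH(OCH3): pendant –OCH3: C–O–C with sp³ C, no adjacent C=O → ether.
  CH(CONH2): pendant –CONH2: carbonyl C bonded to C and N → amide.
  CH=CH: C=C double bond → alkene.
  CH(COOCH3): pendant –COOCH3: carbonyl C bonded to C and –OCH3 → ester.
  CH(COOCH3): pendant –COOCH3: carbonyl C bonded to C and –OCH3 → ester.
  CHO: terminal –CHO: carbonyl C bonded to H and C → aldehyde.

aldehyde, alkene, alkyne, amide, anhydride, ester, ether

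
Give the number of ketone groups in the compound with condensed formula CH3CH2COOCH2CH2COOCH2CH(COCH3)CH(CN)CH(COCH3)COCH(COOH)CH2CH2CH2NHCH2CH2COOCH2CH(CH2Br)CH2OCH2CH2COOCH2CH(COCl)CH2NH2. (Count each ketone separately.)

3

–C(=O)–O–C with C on the carbonyl side → ester.
–C(=O)–O–C with C on the carbonyl side → ester.
pendant –COCH3: carbonyl C bonded to two carbons → ketone.
pendant –C≡N: nitrile.
pendant –COCH3: carbonyl C bonded to two carbons → ketone.
–C(=O)– with carbon on both sides → ketone.
pendant –COOH: carbonyl C bonded to C and –OH → carboxylic acid.
C–N–C with sp³ carbons and no adjacent C=O → amine (secondary).
–C(=O)–O–C with C on the carbonyl side → ester.
pendant –CH2X: halogen on sp³ carbon → alkyl halide.
C–O–C with sp³ carbons on both sides and no adjacent C=O → ether.
–C(=O)–O–C with C on the carbonyl side → ester.
pendant –C(=O)X: carbonyl C bonded to C and halogen → acyl halide.
–NH2 on an sp³ carbon with no adjacent C=O → amine.
Ketone appears at: CH(COCH3), CH(COCH3), CO → 3.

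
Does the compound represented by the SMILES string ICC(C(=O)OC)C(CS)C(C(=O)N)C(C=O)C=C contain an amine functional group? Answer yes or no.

no

Taking each segment in turn:
  ICH2: halogen on an sp³ carbon → alkyl halide.
  CH(COOCH3): pendant –COOCH3: carbonyl C bonded to C and –OCH3 → ester.
  CH(CH2SH): pendant –CH2SH → thiol.
  CH(CONH2): pendant –CONH2: carbonyl C bonded to C and N → amide.
  CH(CHO): pendant –CHO: carbonyl C bonded to C and H → aldehyde.
  CH=CH2: C=C double bond → alkene.
In CH(CONH2), the nitrogen is bonded directly to a carbonyl carbon, making it part of an amide, not a free amine.
The groups actually present are: aldehyde, alkene, alkyl halide, amide, ester, thiol.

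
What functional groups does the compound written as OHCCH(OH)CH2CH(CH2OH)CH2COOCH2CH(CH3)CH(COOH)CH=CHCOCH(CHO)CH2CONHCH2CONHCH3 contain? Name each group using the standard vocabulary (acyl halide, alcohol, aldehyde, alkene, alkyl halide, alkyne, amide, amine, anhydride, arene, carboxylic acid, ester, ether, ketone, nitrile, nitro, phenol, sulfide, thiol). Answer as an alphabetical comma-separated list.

terminal –CHO: carbonyl C bonded to H and C → aldehyde.
–OH on an sp³ carbon → alcohol (secondary).
pendant –CH2OH on an sp³ backbone C → alcohol.
–C(=O)–O–C with C on the carbonyl side → ester.
pendant –COOH: carbonyl C bonded to C and –OH → carboxylic acid.
C=C double bond → alkene.
–C(=O)– with carbon on both sides → ketone.
pendant –CHO: carbonyl C bonded to C and H → aldehyde.
–C(=O)–N– linkage → amide (the N is not an amine).
–C(=O)NHCH3: carbonyl C bonded to C and to N → amide (the N is not an amine).

alcohol, aldehyde, alkene, amide, carboxylic acid, ester, ketone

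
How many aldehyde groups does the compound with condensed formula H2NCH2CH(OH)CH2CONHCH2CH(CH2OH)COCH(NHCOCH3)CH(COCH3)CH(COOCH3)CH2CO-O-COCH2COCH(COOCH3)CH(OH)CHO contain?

Reading the structure from left to right:
  H2NCH2: –NH2 on an sp³ carbon with no adjacent C=O → amine.
  CH(OH): –OH on an sp³ carbon → alcohol (secondary).
  CH2CONHCH2: –C(=O)–N– linkage → amide (the N is not an amine).
  CH(CH2OH): pendant –CH2OH on an sp³ backbone C → alcohol.
  CO: –C(=O)– with carbon on both sides → ketone.
  CH(NHCOCH3): pendant –NHC(=O)CH3: N bonded to a carbonyl → amide (not amine).
  CH(COCH3): pendant –COCH3: carbonyl C bonded to two carbons → ketone.
  CH(COOCH3): pendant –COOCH3: carbonyl C bonded to C and –OCH3 → ester.
  CH2CO-O-COCH2: two acyl groups sharing one oxygen, –C(=O)–O–C(=O)– → anhydride.
  CO: –C(=O)– with carbon on both sides → ketone.
  CH(COOCH3): pendant –COOCH3: carbonyl C bonded to C and –OCH3 → ester.
  CH(OH): –OH on an sp³ carbon → alcohol (secondary).
  CHO: terminal –CHO: carbonyl C bonded to H and C → aldehyde.
Aldehyde appears at: CHO → 1.

1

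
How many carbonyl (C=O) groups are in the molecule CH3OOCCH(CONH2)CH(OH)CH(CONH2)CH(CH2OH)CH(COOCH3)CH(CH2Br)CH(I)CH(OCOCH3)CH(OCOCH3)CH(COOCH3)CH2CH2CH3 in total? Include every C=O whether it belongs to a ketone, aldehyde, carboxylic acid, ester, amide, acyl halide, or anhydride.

7

CH3OOC: ester, 1 C=O (running total 1).
CH(CONH2): amide, 1 C=O (running total 2).
CH(CONH2): amide, 1 C=O (running total 3).
CH(COOCH3): ester, 1 C=O (running total 4).
CH(OCOCH3): ester, 1 C=O (running total 5).
CH(OCOCH3): ester, 1 C=O (running total 6).
CH(COOCH3): ester, 1 C=O (running total 7).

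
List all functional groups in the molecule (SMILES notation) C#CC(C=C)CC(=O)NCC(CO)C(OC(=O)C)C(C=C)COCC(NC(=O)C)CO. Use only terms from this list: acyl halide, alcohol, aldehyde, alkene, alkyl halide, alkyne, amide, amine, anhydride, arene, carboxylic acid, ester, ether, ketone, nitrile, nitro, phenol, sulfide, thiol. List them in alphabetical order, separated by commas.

alcohol, alkene, alkyne, amide, ester, ether

Working along the chain:
  HC≡C: C≡C triple bond → alkyne.
  CH(CH=CH2): pendant –CH=CH2: C=C double bond → alkene.
  CH2CONHCH2: –C(=O)–N– linkage → amide (the N is not an amine).
  CH(CH2OH): pendant –CH2OH on an sp³ backbone C → alcohol.
  CH(OCOCH3): pendant –OC(=O)CH3: an acyloxy group → ester.
  CH(CH=CH2): pendant –CH=CH2: C=C double bond → alkene.
  CH2OCH2: C–O–C with sp³ carbons on both sides and no adjacent C=O → ether.
  CH(NHCOCH3): pendant –NHC(=O)CH3: N bonded to a carbonyl → amide (not amine).
  CH2OH: –OH on an sp³ carbon → alcohol.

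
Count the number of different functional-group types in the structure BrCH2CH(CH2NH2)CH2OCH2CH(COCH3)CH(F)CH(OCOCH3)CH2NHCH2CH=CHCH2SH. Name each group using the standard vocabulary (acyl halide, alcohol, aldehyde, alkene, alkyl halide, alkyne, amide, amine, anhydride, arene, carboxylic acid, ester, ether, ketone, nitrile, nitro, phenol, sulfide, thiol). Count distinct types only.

halogen on an sp³ carbon → alkyl halide.
pendant –CH2NH2: N on sp³ C, no adjacent C=O → amine.
C–O–C with sp³ carbons on both sides and no adjacent C=O → ether.
pendant –COCH3: carbonyl C bonded to two carbons → ketone.
halogen on an sp³ carbon → alkyl halide.
pendant –OC(=O)CH3: an acyloxy group → ester.
C–N–C with sp³ carbons and no adjacent C=O → amine (secondary).
C=C double bond → alkene.
–SH on an sp³ carbon → thiol.
Distinct types present: alkene, alkyl halide, amine, ester, ether, ketone, thiol.

7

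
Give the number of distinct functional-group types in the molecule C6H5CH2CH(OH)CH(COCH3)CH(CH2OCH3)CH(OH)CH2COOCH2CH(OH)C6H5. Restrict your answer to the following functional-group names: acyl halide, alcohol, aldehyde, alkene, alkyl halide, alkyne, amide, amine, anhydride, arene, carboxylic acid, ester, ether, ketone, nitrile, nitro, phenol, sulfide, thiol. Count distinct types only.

C6H5– phenyl ring → arene.
–OH on an sp³ carbon → alcohol (secondary).
pendant –COCH3: carbonyl C bonded to two carbons → ketone.
pendant –CH2OCH3: C–O–C linkage → ether.
–OH on an sp³ carbon → alcohol (secondary).
–C(=O)–O–C with C on the carbonyl side → ester.
–OH on an sp³ carbon → alcohol (secondary).
–C6H5 phenyl ring → arene.
Distinct types present: alcohol, arene, ester, ether, ketone.

5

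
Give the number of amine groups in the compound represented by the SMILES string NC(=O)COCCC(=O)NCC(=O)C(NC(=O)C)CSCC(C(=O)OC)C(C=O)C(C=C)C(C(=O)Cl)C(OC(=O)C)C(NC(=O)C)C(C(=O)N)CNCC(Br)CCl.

–C(=O)NH2: carbonyl C bonded to C and to N → amide (the N is not a separate amine).
C–O–C with sp³ carbons on both sides and no adjacent C=O → ether.
–C(=O)–N– linkage → amide (the N is not an amine).
–C(=O)– with carbon on both sides → ketone.
pendant –NHC(=O)CH3: N bonded to a carbonyl → amide (not amine).
C–S–C linkage → sulfide (thioether).
pendant –COOCH3: carbonyl C bonded to C and –OCH3 → ester.
pendant –CHO: carbonyl C bonded to C and H → aldehyde.
pendant –CH=CH2: C=C double bond → alkene.
pendant –C(=O)X: carbonyl C bonded to C and halogen → acyl halide.
pendant –OC(=O)CH3: an acyloxy group → ester.
pendant –NHC(=O)CH3: N bonded to a carbonyl → amide (not amine).
pendant –CONH2: carbonyl C bonded to C and N → amide.
C–N–C with sp³ carbons and no adjacent C=O → amine (secondary).
halogen on an sp³ carbon → alkyl halide.
halogen on an sp³ carbon → alkyl halide.
Amine appears at: CH2NHCH2 → 1.

1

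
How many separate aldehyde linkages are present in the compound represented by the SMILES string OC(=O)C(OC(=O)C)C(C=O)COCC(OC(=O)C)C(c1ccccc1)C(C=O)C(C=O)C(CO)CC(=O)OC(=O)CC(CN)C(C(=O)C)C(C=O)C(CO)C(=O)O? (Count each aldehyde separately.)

–COOH: carbonyl C bonded to –OH and C → carboxylic acid (the –OH is not a separate alcohol).
pendant –OC(=O)CH3: an acyloxy group → ester.
pendant –CHO: carbonyl C bonded to C and H → aldehyde.
C–O–C with sp³ carbons on both sides and no adjacent C=O → ether.
pendant –OC(=O)CH3: an acyloxy group → ester.
pendant –C6H5: benzene ring → arene.
pendant –CHO: carbonyl C bonded to C and H → aldehyde.
pendant –CHO: carbonyl C bonded to C and H → aldehyde.
pendant –CH2OH on an sp³ backbone C → alcohol.
two acyl groups sharing one oxygen, –C(=O)–O–C(=O)– → anhydride.
pendant –CH2NH2: N on sp³ C, no adjacent C=O → amine.
pendant –COCH3: carbonyl C bonded to two carbons → ketone.
pendant –CHO: carbonyl C bonded to C and H → aldehyde.
pendant –CH2OH on an sp³ backbone C → alcohol.
–COOH: carbonyl C bonded to –OH and C → carboxylic acid (the –OH is not a separate alcohol).
Aldehyde appears at: CH(CHO), CH(CHO), CH(CHO), CH(CHO) → 4.

4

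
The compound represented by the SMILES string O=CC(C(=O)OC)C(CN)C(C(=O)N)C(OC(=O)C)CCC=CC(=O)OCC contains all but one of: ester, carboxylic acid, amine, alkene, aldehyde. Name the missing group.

carboxylic acid

alkene: present (CH=CH — C=C double bond → alkene).
aldehyde: present (OHC — terminal –CHO: carbonyl C bonded to H and C → aldehyde).
amine: present (CH(CH2NH2) — pendant –CH2NH2: N on sp³ C, no adjacent C=O → amine).
ester: present (CH(COOCH3) — pendant –COOCH3: carbonyl C bonded to C and –OCH3 → ester).
carboxylic acid: absent. In each of CH(COOCH3), CH(OCOCH3) and COOCH2CH3, the acyl oxygen is bonded to carbon (–O–C), not to H, so this is an ester. In CH(CONH2), the carbonyl is bonded to nitrogen, not to –OH; that is an amide.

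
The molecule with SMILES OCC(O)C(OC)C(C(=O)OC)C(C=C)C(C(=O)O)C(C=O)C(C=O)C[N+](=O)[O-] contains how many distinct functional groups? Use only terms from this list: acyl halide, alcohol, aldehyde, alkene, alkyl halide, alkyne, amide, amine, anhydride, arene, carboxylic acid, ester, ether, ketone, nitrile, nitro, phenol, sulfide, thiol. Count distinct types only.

7

HO– on an sp³ carbon → alcohol.
–OH on an sp³ carbon → alcohol (secondary).
pendant –OCH3: C–O–C with sp³ C, no adjacent C=O → ether.
pendant –COOCH3: carbonyl C bonded to C and –OCH3 → ester.
pendant –CH=CH2: C=C double bond → alkene.
pendant –COOH: carbonyl C bonded to C and –OH → carboxylic acid.
pendant –CHO: carbonyl C bonded to C and H → aldehyde.
pendant –CHO: carbonyl C bonded to C and H → aldehyde.
–NO2 on carbon → nitro group.
Distinct types present: alcohol, aldehyde, alkene, carboxylic acid, ester, ether, nitro.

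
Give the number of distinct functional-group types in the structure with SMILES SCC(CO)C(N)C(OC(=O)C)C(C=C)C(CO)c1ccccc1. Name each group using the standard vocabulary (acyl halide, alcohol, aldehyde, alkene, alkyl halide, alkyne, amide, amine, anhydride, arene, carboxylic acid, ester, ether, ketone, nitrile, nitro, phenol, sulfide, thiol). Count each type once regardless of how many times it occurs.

6

–SH on an sp³ carbon → thiol.
pendant –CH2OH on an sp³ backbone C → alcohol.
–NH2 on an sp³ carbon with no adjacent C=O → amine.
pendant –OC(=O)CH3: an acyloxy group → ester.
pendant –CH=CH2: C=C double bond → alkene.
pendant –CH2OH on an sp³ backbone C → alcohol.
–C6H5 phenyl ring → arene.
Distinct types present: alcohol, alkene, amine, arene, ester, thiol.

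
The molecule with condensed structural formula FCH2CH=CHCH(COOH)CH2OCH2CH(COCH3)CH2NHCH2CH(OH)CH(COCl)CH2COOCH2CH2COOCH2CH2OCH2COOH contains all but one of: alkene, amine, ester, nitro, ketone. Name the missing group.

nitro

ester: present (CH2COOCH2 — –C(=O)–O–C with C on the carbonyl side → ester).
amine: present (CH2NHCH2 — C–N–C with sp³ carbons and no adjacent C=O → amine (secondary)).
alkene: present (CH=CH — C=C double bond → alkene).
ketone: present (CH(COCH3) — pendant –COCH3: carbonyl C bonded to two carbons → ketone).
nitro: no segment matches this pattern.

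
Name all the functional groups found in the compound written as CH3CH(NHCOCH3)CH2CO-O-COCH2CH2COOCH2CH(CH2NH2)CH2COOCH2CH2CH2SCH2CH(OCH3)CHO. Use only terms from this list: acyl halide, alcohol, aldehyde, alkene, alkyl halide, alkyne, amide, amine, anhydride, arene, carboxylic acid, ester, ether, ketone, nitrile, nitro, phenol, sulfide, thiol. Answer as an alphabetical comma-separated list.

aldehyde, amide, amine, anhydride, ester, ether, sulfide

Working along the chain:
  CH(NHCOCH3): pendant –NHC(=O)CH3: N bonded to a carbonyl → amide (not amine).
  CH2CO-O-COCH2: two acyl groups sharing one oxygen, –C(=O)–O–C(=O)– → anhydride.
  CH2COOCH2: –C(=O)–O–C with C on the carbonyl side → ester.
  CH(CH2NH2): pendant –CH2NH2: N on sp³ C, no adjacent C=O → amine.
  CH2COOCH2: –C(=O)–O–C with C on the carbonyl side → ester.
  CH2SCH2: C–S–C linkage → sulfide (thioether).
  CH(OCH3): pendant –OCH3: C–O–C with sp³ C, no adjacent C=O → ether.
  CHO: terminal –CHO: carbonyl C bonded to H and C → aldehyde.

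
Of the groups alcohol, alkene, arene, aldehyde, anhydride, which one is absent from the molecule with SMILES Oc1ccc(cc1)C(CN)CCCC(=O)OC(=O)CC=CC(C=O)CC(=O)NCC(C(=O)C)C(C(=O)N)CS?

alcohol

anhydride: present (CH2CO-O-COCH2 — two acyl groups sharing one oxygen, –C(=O)–O–C(=O)– → anhydride).
aldehyde: present (CH(CHO) — pendant –CHO: carbonyl C bonded to C and H → aldehyde).
arene: present (HOC6H4 — –OH attached directly to an aromatic ring → phenol (not alcohol); the ring itself is an arene).
alkene: present (CH=CH — C=C double bond → alkene).
alcohol: absent. In HOC6H4, the –OH is on an aromatic ring carbon; that is a phenol, not an alcohol.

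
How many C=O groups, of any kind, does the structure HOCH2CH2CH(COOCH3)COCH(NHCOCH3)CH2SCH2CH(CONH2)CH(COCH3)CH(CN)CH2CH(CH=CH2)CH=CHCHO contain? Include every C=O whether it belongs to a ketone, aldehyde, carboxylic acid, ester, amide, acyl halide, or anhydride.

6

CH(COOCH3): ester, 1 C=O (running total 1).
CO: ketone, 1 C=O (running total 2).
CH(NHCOCH3): amide, 1 C=O (running total 3).
CH(CONH2): amide, 1 C=O (running total 4).
CH(COCH3): ketone, 1 C=O (running total 5).
CHO: aldehyde, 1 C=O (running total 6).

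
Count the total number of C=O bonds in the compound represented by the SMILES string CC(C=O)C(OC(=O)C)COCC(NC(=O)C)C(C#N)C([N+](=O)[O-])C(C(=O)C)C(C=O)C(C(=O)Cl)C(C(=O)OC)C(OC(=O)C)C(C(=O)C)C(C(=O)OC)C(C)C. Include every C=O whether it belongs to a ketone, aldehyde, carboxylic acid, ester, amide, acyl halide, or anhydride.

10

CH(CHO): aldehyde, 1 C=O (running total 1).
CH(OCOCH3): ester, 1 C=O (running total 2).
CH(NHCOCH3): amide, 1 C=O (running total 3).
CH(COCH3): ketone, 1 C=O (running total 4).
CH(CHO): aldehyde, 1 C=O (running total 5).
CH(COCl): acyl halide, 1 C=O (running total 6).
CH(COOCH3): ester, 1 C=O (running total 7).
CH(OCOCH3): ester, 1 C=O (running total 8).
CH(COCH3): ketone, 1 C=O (running total 9).
CH(COOCH3): ester, 1 C=O (running total 10).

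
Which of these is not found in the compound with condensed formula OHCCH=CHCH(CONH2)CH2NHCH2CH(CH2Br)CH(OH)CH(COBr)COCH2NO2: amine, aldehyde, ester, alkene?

amine: present (CH2NHCH2 — C–N–C with sp³ carbons and no adjacent C=O → amine (secondary)).
alkene: present (CH=CH — C=C double bond → alkene).
aldehyde: present (OHC — terminal –CHO: carbonyl C bonded to H and C → aldehyde).
ester: no segment matches this pattern.

ester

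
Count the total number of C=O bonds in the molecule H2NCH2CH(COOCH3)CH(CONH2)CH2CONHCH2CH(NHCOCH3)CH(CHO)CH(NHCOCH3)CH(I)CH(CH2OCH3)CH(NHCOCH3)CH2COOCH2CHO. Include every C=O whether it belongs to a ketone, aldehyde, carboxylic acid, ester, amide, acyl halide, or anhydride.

CH(COOCH3): ester, 1 C=O (running total 1).
CH(CONH2): amide, 1 C=O (running total 2).
CH2CONHCH2: amide, 1 C=O (running total 3).
CH(NHCOCH3): amide, 1 C=O (running total 4).
CH(CHO): aldehyde, 1 C=O (running total 5).
CH(NHCOCH3): amide, 1 C=O (running total 6).
CH(NHCOCH3): amide, 1 C=O (running total 7).
CH2COOCH2: ester, 1 C=O (running total 8).
CHO: aldehyde, 1 C=O (running total 9).

9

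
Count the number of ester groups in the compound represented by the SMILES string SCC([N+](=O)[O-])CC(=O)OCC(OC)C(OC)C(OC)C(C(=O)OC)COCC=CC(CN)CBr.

2

Reading the structure from left to right:
  HSCH2: –SH on an sp³ carbon → thiol.
  CH(NO2): –NO2 on an sp³ carbon → nitro (the N=O is not a carbonyl).
  CH2COOCH2: –C(=O)–O–C with C on the carbonyl side → ester.
  CH(OCH3): pendant –OCH3: C–O–C with sp³ C, no adjacent C=O → ether.
  CH(OCH3): pendant –OCH3: C–O–C with sp³ C, no adjacent C=O → ether.
  CH(OCH3): pendant –OCH3: C–O–C with sp³ C, no adjacent C=O → ether.
  CH(COOCH3): pendant –COOCH3: carbonyl C bonded to C and –OCH3 → ester.
  CH2OCH2: C–O–C with sp³ carbons on both sides and no adjacent C=O → ether.
  CH=CH: C=C double bond → alkene.
  CH(CH2NH2): pendant –CH2NH2: N on sp³ C, no adjacent C=O → amine.
  CH2Br: halogen on an sp³ carbon → alkyl halide.
Ester appears at: CH2COOCH2, CH(COOCH3) → 2.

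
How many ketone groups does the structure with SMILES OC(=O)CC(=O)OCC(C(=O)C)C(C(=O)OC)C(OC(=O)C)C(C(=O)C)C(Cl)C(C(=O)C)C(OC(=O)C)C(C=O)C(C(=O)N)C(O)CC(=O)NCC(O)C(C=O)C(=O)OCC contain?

Taking each segment in turn:
  HOOC: –COOH: carbonyl C bonded to –OH and C → carboxylic acid (the –OH is not a separate alcohol).
  CH2COOCH2: –C(=O)–O–C with C on the carbonyl side → ester.
  CH(COCH3): pendant –COCH3: carbonyl C bonded to two carbons → ketone.
  CH(COOCH3): pendant –COOCH3: carbonyl C bonded to C and –OCH3 → ester.
  CH(OCOCH3): pendant –OC(=O)CH3: an acyloxy group → ester.
  CH(COCH3): pendant –COCH3: carbonyl C bonded to two carbons → ketone.
  CH(Cl): halogen on an sp³ carbon → alkyl halide.
  CH(COCH3): pendant –COCH3: carbonyl C bonded to two carbons → ketone.
  CH(OCOCH3): pendant –OC(=O)CH3: an acyloxy group → ester.
  CH(CHO): pendant –CHO: carbonyl C bonded to C and H → aldehyde.
  CH(CONH2): pendant –CONH2: carbonyl C bonded to C and N → amide.
  CH(OH): –OH on an sp³ carbon → alcohol (secondary).
  CH2CONHCH2: –C(=O)–N– linkage → amide (the N is not an amine).
  CH(OH): –OH on an sp³ carbon → alcohol (secondary).
  CH(CHO): pendant –CHO: carbonyl C bonded to C and H → aldehyde.
  COOCH2CH3: –C(=O)OCH2CH3: carbonyl C bonded to C and to –OEt → ester.
Ketone appears at: CH(COCH3), CH(COCH3), CH(COCH3) → 3.

3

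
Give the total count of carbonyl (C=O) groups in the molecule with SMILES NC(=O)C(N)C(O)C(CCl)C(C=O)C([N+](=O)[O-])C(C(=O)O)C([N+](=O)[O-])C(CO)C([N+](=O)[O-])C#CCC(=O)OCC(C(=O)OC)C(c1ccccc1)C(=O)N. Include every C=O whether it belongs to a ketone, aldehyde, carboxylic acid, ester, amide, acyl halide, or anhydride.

H2NCO: amide, 1 C=O (running total 1).
CH(CHO): aldehyde, 1 C=O (running total 2).
CH(COOH): carboxylic acid, 1 C=O (running total 3).
CH2COOCH2: ester, 1 C=O (running total 4).
CH(COOCH3): ester, 1 C=O (running total 5).
CONH2: amide, 1 C=O (running total 6).

6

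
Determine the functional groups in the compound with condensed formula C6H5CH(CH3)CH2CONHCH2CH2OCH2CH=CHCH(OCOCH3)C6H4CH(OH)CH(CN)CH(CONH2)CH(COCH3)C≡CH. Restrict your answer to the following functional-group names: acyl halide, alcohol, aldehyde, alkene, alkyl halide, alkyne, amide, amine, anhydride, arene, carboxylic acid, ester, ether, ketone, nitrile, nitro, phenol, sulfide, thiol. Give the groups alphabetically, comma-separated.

Working along the chain:
  C6H5: C6H5– phenyl ring → arene.
  CH2CONHCH2: –C(=O)–N– linkage → amide (the N is not an amine).
  CH2OCH2: C–O–C with sp³ carbons on both sides and no adjacent C=O → ether.
  CH=CH: C=C double bond → alkene.
  CH(OCOCH3): pendant –OC(=O)CH3: an acyloxy group → ester.
  C6H4: para-disubstituted benzene ring → arene.
  CH(OH): –OH on an sp³ carbon → alcohol (secondary).
  CH(CN): pendant –C≡N: nitrile.
  CH(CONH2): pendant –CONH2: carbonyl C bonded to C and N → amide.
  CH(COCH3): pendant –COCH3: carbonyl C bonded to two carbons → ketone.
  C≡CH: C≡C triple bond → alkyne.

alcohol, alkene, alkyne, amide, arene, ester, ether, ketone, nitrile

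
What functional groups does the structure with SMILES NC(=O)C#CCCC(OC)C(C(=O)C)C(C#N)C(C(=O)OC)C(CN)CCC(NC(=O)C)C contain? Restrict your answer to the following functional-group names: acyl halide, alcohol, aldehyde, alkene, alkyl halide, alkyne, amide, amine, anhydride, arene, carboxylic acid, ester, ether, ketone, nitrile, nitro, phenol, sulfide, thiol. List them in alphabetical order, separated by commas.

Taking each segment in turn:
  H2NCO: –C(=O)NH2: carbonyl C bonded to C and to N → amide (the N is not a separate amine).
  C≡C: C≡C triple bond → alkyne.
  CH(OCH3): pendant –OCH3: C–O–C with sp³ C, no adjacent C=O → ether.
  CH(COCH3): pendant –COCH3: carbonyl C bonded to two carbons → ketone.
  CH(CN): pendant –C≡N: nitrile.
  CH(COOCH3): pendant –COOCH3: carbonyl C bonded to C and –OCH3 → ester.
  CH(CH2NH2): pendant –CH2NH2: N on sp³ C, no adjacent C=O → amine.
  CH(NHCOCH3): pendant –NHC(=O)CH3: N bonded to a carbonyl → amide (not amine).

alkyne, amide, amine, ester, ether, ketone, nitrile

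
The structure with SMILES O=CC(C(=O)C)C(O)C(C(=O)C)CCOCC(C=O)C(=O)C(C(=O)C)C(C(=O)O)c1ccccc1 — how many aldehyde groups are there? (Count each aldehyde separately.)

2

terminal –CHO: carbonyl C bonded to H and C → aldehyde.
pendant –COCH3: carbonyl C bonded to two carbons → ketone.
–OH on an sp³ carbon → alcohol (secondary).
pendant –COCH3: carbonyl C bonded to two carbons → ketone.
C–O–C with sp³ carbons on both sides and no adjacent C=O → ether.
pendant –CHO: carbonyl C bonded to C and H → aldehyde.
–C(=O)– with carbon on both sides → ketone.
pendant –COCH3: carbonyl C bonded to two carbons → ketone.
pendant –COOH: carbonyl C bonded to C and –OH → carboxylic acid.
–C6H5 phenyl ring → arene.
Aldehyde appears at: OHC, CH(CHO) → 2.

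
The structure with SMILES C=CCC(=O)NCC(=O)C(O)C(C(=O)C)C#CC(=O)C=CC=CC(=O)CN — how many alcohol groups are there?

C=C double bond → alkene.
–C(=O)–N– linkage → amide (the N is not an amine).
–C(=O)– with carbon on both sides → ketone.
–OH on an sp³ carbon → alcohol (secondary).
pendant –COCH3: carbonyl C bonded to two carbons → ketone.
C≡C triple bond → alkyne.
–C(=O)– with carbon on both sides → ketone.
C=C double bond → alkene.
C=C double bond → alkene.
–C(=O)– with carbon on both sides → ketone.
–NH2 on an sp³ carbon with no adjacent C=O → amine.
Alcohol appears at: CH(OH) → 1.

1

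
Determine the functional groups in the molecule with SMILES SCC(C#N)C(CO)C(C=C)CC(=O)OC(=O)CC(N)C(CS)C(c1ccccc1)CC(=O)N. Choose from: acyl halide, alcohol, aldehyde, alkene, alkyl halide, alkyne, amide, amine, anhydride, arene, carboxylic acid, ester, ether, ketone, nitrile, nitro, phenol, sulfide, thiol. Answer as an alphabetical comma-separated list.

–SH on an sp³ carbon → thiol.
pendant –C≡N: nitrile.
pendant –CH2OH on an sp³ backbone C → alcohol.
pendant –CH=CH2: C=C double bond → alkene.
two acyl groups sharing one oxygen, –C(=O)–O–C(=O)– → anhydride.
–NH2 on an sp³ carbon with no adjacent C=O → amine.
pendant –CH2SH → thiol.
pendant –C6H5: benzene ring → arene.
–C(=O)NH2: carbonyl C bonded to C and to N → amide (the N is not a separate amine).

alcohol, alkene, amide, amine, anhydride, arene, nitrile, thiol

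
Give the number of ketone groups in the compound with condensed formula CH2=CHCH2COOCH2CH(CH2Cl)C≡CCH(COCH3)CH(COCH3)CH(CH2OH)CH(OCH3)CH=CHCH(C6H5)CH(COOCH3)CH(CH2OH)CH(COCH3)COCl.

C=C double bond → alkene.
–C(=O)–O–C with C on the carbonyl side → ester.
pendant –CH2X: halogen on sp³ carbon → alkyl halide.
C≡C triple bond → alkyne.
pendant –COCH3: carbonyl C bonded to two carbons → ketone.
pendant –COCH3: carbonyl C bonded to two carbons → ketone.
pendant –CH2OH on an sp³ backbone C → alcohol.
pendant –OCH3: C–O–C with sp³ C, no adjacent C=O → ether.
C=C double bond → alkene.
pendant –C6H5: benzene ring → arene.
pendant –COOCH3: carbonyl C bonded to C and –OCH3 → ester.
pendant –CH2OH on an sp³ backbone C → alcohol.
pendant –COCH3: carbonyl C bonded to two carbons → ketone.
–C(=O)Cl: carbonyl C bonded to C and to a halogen → acyl halide (not alkyl halide).
Ketone appears at: CH(COCH3), CH(COCH3), CH(COCH3) → 3.

3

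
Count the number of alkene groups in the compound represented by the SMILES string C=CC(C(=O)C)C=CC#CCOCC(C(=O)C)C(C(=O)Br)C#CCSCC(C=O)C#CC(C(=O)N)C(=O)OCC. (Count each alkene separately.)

2

Reading the structure from left to right:
  CH2=CH: C=C double bond → alkene.
  CH(COCH3): pendant –COCH3: carbonyl C bonded to two carbons → ketone.
  CH=CH: C=C double bond → alkene.
  C≡C: C≡C triple bond → alkyne.
  CH2OCH2: C–O–C with sp³ carbons on both sides and no adjacent C=O → ether.
  CH(COCH3): pendant –COCH3: carbonyl C bonded to two carbons → ketone.
  CH(COBr): pendant –C(=O)X: carbonyl C bonded to C and halogen → acyl halide.
  C≡C: C≡C triple bond → alkyne.
  CH2SCH2: C–S–C linkage → sulfide (thioether).
  CH(CHO): pendant –CHO: carbonyl C bonded to C and H → aldehyde.
  C≡C: C≡C triple bond → alkyne.
  CH(CONH2): pendant –CONH2: carbonyl C bonded to C and N → amide.
  COOCH2CH3: –C(=O)OCH2CH3: carbonyl C bonded to C and to –OEt → ester.
Alkene appears at: CH2=CH, CH=CH → 2.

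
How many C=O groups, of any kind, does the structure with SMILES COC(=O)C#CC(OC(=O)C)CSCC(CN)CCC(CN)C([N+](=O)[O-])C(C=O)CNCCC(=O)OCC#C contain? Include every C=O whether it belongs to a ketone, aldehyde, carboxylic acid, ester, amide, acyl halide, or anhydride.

4

CH3OOC: ester, 1 C=O (running total 1).
CH(OCOCH3): ester, 1 C=O (running total 2).
CH(CHO): aldehyde, 1 C=O (running total 3).
CH2COOCH2: ester, 1 C=O (running total 4).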